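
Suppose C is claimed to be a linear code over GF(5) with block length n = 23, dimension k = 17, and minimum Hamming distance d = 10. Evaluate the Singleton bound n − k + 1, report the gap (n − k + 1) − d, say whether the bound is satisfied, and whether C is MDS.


Singleton RHS = n − k + 1 = 7, slack = -3, bound violated (no such code; not MDS).

Singleton bound: d ≤ n − k + 1.
Here n = 23, k = 17, so n − k + 1 = 7.
Given d = 10, check d ≤ 7: NO.
Slack = (n − k + 1) − d = -3.
The slack is negative: d = 10 exceeds n − k + 1 = 7 by 3, so the Singleton bound is violated and no linear [23, 17, 10]_5 code can exist. In particular it is not MDS (MDS requires d = n − k + 1 exactly).
Description: the claimed parameters are [23, 17, 10]_5; such a code would be impossible (violates the Singleton bound).


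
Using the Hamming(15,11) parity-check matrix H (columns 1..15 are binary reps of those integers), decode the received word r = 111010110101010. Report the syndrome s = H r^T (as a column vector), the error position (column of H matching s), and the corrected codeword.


s = (0, 0, 1, 0)^T, error position = 2, corrected codeword c = 101010110101010

Compute s = H r^T mod 2 one row at a time:
  s_1 = 1 + 0 + 1 + 0 + 1 + 0 + 1 + 0 = 4 ≡ 0 (mod 2).
  s_2 = 0 + 1 + 0 + 1 + 1 + 0 + 1 + 0 = 4 ≡ 0 (mod 2).
  s_3 = 1 + 1 + 0 + 1 + 1 + 0 + 1 + 0 = 5 ≡ 1 (mod 2).
  s_4 = 1 + 1 + 1 + 1 + 0 + 0 + 0 + 0 = 4 ≡ 0 (mod 2).
s = (0, 0, 1, 0)^T — this equals column 2 of H (binary 0010), so error is at position 2.
Correct: flip bit 2 of r = 111010110101010 to get c = 101010110101010.


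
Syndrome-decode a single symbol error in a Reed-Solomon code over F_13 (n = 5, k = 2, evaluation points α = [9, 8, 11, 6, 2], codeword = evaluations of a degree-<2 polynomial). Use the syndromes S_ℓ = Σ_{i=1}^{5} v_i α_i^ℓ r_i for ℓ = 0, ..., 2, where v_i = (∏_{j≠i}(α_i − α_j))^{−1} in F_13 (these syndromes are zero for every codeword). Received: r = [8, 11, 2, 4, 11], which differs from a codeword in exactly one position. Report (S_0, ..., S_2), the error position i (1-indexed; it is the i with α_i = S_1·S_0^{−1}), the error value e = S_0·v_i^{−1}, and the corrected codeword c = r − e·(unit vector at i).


S = (2, 4, 8), error at position 5, error magnitude e = 8, c = [8, 11, 2, 4, 3].

Step 1: column multipliers v_i = (∏_{j≠i}(α_i − α_j))^{−1} mod 13.
  i = 1 (α = 9): (9−8)(9−11)(9−6)(9−2) = 1·(−2)·3·7 = −42 ≡ 10, so v_1 = 10^{−1} = 4 (mod 13).
  i = 2 (α = 8): (8−9)(8−11)(8−6)(8−2) = (−1)·(−3)·2·6 = 36 ≡ 10, so v_2 = 10^{−1} = 4 (mod 13).
  i = 3 (α = 11): (11−9)(11−8)(11−6)(11−2) = 2·3·5·9 = 270 ≡ 10, so v_3 = 10^{−1} = 4 (mod 13).
  i = 4 (α = 6): (6−9)(6−8)(6−11)(6−2) = (−3)·(−2)·(−5)·4 = −120 ≡ 10, so v_4 = 10^{−1} = 4 (mod 13).
  i = 5 (α = 2): (2−9)(2−8)(2−11)(2−6) = (−7)·(−6)·(−9)·(−4) = 1512 ≡ 4, so v_5 = 4^{−1} = 10 (mod 13).
  v = [4, 4, 4, 4, 10].
Step 2: syndromes of r = [8, 11, 2, 4, 11] (all sums mod 13).
  S_0 = Σ v_i r_i = 4·8 + 4·11 + 4·2 + 4·4 + 10·11 = 210 ≡ 2.
  S_1 = Σ v_i α_i r_i = 4·9·8 + 4·8·11 + 4·11·2 + 4·6·4 + 10·2·11 = 1044 ≡ 4.
  α_i^2 mod 13 = [3, 12, 4, 10, 4].
  S_2 = Σ v_i α_i^2 r_i = 4·3·8 + 4·12·11 + 4·4·2 + 4·10·4 + 10·4·11 = 1256 ≡ 8.
  S = (2, 4, 8) ≠ 0, so r is not a codeword (an error is present).
Step 3: locate the error. For a single error e at position i, S_ℓ = v_i·e·α_i^ℓ, so α_err = S_1/S_0.
  S_0^{−1} = 2^{−1} = 7 (mod 13), so α_err = 4·7 = 28 ≡ 2 = α_5. Error position i = 5.
  Consistency check: S_2/S_1 = 8·10 = 80 ≡ 2 = α_err ✓ (single-error assumption holds).
Step 4: error magnitude e = S_0/v_5 = S_0·∏_{j≠5}(α_5 − α_j) = 2·4 = 8 ≡ 8 (mod 13).
Step 5: correct position 5: c_5 = r_5 − e = 11 − 8 ≡ 3 (mod 13). Hence c = [8, 11, 2, 4, 3].
  Check: interpolating c through the α_i gives m(x) = 9 + 10·x (degree < 2) with m(α_i) = c_i for every i, so c is indeed a codeword.


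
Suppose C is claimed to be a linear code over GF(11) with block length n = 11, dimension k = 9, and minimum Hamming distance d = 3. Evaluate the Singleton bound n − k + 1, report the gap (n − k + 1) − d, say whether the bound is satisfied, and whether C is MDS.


Singleton RHS = n − k + 1 = 3, slack = 0, bound satisfied, MDS.

Singleton bound: d ≤ n − k + 1.
Here n = 11, k = 9, so n − k + 1 = 3.
Given d = 3, check d ≤ 3: YES.
Slack = (n − k + 1) − d = 0.
The code is MDS (slack = 0).
Description: the claimed parameters are [11, 9, 3]_11; such a code would be MDS (meets Singleton bound).


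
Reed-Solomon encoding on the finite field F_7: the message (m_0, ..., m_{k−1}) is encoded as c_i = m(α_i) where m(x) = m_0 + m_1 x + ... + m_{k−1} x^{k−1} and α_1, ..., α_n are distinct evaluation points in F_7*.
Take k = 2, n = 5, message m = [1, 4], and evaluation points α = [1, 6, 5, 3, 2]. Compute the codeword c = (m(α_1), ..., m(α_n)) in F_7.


c = [5, 4, 0, 6, 2]

Message polynomial: m(x) = 1 + 4·x (mod 7).
For each evaluation point α_i, compute m(α_i) mod 7:
  α_1 = 1: Horner steps 4 → 5, so m(1) = 5.
  α_2 = 6: Horner steps 4 → 4, so m(6) = 4.
  α_3 = 5: Horner steps 4 → 0, so m(5) = 0.
  α_4 = 3: Horner steps 4 → 6, so m(3) = 6.
  α_5 = 2: Horner steps 4 → 2, so m(2) = 2.
Codeword c = [5, 4, 0, 6, 2] ∈ F_7^5.


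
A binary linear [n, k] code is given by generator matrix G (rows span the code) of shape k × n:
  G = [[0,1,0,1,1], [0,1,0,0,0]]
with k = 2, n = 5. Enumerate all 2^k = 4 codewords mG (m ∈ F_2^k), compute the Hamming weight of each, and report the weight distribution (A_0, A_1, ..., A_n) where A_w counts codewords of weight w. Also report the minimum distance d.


Weight distribution: A_0 = 1, A_1 = 1, A_2 = 1, A_3 = 1. Minimum distance d = 1.

Enumerate all 2^2 = 4 messages m ∈ F_2^2.
For each, compute codeword c = mG in F_2^5, then tally its weight.
  m = 00 → c = 00000, weight = 0.
  m = 10 → c = 01011, weight = 3.
  m = 01 → c = 01000, weight = 1.
  m = 11 → c = 00011, weight = 2.
Tally weights:
  weight 0: 1 codewords.
  weight 1: 1 codewords.
  weight 2: 1 codewords.
  weight 3: 1 codewords.
Minimum distance d = smallest w > 0 with A_w > 0 = 1.
Sanity: Σ A_w = 4 = 2^2 = 4 ✓.


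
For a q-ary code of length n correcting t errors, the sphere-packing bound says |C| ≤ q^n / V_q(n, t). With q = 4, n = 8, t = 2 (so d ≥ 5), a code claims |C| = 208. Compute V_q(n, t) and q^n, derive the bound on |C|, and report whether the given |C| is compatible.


V_q(n, t) = 277, q^n = 65536, Hamming bound = 236, |C| = 208 ≤ bound (satisfied).

Step 1: Compute V_q(n, t) = Σ_{j=0}^2 C(n, j) (q−1)^j.
  j = 0: C(8,0)·(3)^0 = 1·1 = 1.
  j = 1: C(8,1)·(3)^1 = 8·3 = 24.
  j = 2: C(8,2)·(3)^2 = 28·9 = 252.
  V_q(n, t) = 1 + 24 + 252 = 277.
Step 2: q^n = 4^8 = 65536.
Step 3: Hamming bound ⌊q^n / V_q(n,t)⌋ = ⌊65536/277⌋ = 236.
Step 4: Compare |C| = 208 to 236: satisfied.
The claimed |C| lies below the Hamming bound.


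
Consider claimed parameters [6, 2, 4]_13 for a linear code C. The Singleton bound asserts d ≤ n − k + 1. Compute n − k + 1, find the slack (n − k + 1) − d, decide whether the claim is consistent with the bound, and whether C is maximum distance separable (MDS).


Singleton RHS = n − k + 1 = 5, slack = 1, bound satisfied, not MDS.

Singleton bound: d ≤ n − k + 1.
Here n = 6, k = 2, so n − k + 1 = 5.
Given d = 4, check d ≤ 5: YES.
Slack = (n − k + 1) − d = 1.
The code is NOT MDS (slack = 1 > 0).
Description: the claimed parameters are [6, 2, 4]_13; such a code would be non-MDS.


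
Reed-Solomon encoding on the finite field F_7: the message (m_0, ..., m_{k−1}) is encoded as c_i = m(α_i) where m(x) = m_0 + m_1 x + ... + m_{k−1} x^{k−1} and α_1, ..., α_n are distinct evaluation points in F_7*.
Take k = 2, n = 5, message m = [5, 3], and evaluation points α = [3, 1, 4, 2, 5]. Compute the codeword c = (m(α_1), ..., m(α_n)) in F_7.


c = [0, 1, 3, 4, 6]

Message polynomial: m(x) = 5 + 3·x (mod 7).
For each evaluation point α_i, compute m(α_i) mod 7:
  α_1 = 3: Horner steps 3 → 0, so m(3) = 0.
  α_2 = 1: Horner steps 3 → 1, so m(1) = 1.
  α_3 = 4: Horner steps 3 → 3, so m(4) = 3.
  α_4 = 2: Horner steps 3 → 4, so m(2) = 4.
  α_5 = 5: Horner steps 3 → 6, so m(5) = 6.
Codeword c = [0, 1, 3, 4, 6] ∈ F_7^5.


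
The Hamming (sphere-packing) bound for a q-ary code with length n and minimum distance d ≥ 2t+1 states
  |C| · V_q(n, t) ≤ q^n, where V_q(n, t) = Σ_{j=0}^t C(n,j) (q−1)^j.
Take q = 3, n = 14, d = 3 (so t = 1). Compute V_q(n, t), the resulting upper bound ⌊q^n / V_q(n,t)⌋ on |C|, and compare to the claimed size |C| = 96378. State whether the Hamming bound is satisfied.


V_q(n, t) = 29, q^n = 4782969, Hamming bound = 164929, |C| = 96378 ≤ bound (satisfied).

Step 1: Compute V_q(n, t) = Σ_{j=0}^1 C(n, j) (q−1)^j.
  j = 0: C(14,0)·(2)^0 = 1·1 = 1.
  j = 1: C(14,1)·(2)^1 = 14·2 = 28.
  V_q(n, t) = 1 + 28 = 29.
Step 2: q^n = 3^14 = 4782969.
Step 3: Hamming bound ⌊q^n / V_q(n,t)⌋ = ⌊4782969/29⌋ = 164929.
Step 4: Compare |C| = 96378 to 164929: satisfied.
The claimed |C| lies below the Hamming bound.


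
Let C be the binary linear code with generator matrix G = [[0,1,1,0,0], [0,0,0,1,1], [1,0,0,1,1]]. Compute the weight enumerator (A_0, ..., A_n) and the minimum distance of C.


Weight distribution: A_0 = 1, A_1 = 1, A_2 = 2, A_3 = 2, A_4 = 1, A_5 = 1. Minimum distance d = 1.

Enumerate all 2^3 = 8 messages m ∈ F_2^3.
For each, compute codeword c = mG in F_2^5, then tally its weight.
  m = 000 → c = 00000, weight = 0.
  m = 100 → c = 01100, weight = 2.
  m = 010 → c = 00011, weight = 2.
  m = 110 → c = 01111, weight = 4.
  m = 001 → c = 10011, weight = 3.
  m = 101 → c = 11111, weight = 5.
  m = 011 → c = 10000, weight = 1.
  m = 111 → c = 11100, weight = 3.
Tally weights:
  weight 0: 1 codewords.
  weight 1: 1 codewords.
  weight 2: 2 codewords.
  weight 3: 2 codewords.
  weight 4: 1 codewords.
  weight 5: 1 codewords.
Minimum distance d = smallest w > 0 with A_w > 0 = 1.
Sanity: Σ A_w = 8 = 2^3 = 8 ✓.


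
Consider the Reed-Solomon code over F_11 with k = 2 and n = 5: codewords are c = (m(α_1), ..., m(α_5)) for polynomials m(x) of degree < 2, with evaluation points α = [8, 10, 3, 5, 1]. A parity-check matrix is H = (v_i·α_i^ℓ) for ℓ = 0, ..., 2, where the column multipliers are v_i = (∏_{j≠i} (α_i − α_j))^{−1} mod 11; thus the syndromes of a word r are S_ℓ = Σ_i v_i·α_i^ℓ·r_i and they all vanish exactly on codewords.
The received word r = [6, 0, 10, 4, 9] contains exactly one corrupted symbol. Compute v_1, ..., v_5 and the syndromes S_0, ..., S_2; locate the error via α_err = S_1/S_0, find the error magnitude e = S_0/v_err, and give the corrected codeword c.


S = (9, 9, 9), error at position 5, error magnitude e = 4, c = [6, 0, 10, 4, 5].

Step 1: column multipliers v_i = (∏_{j≠i}(α_i − α_j))^{−1} mod 11.
  i = 1 (α = 8): (8−10)(8−3)(8−5)(8−1) = (−2)·5·3·7 = −210 ≡ 10, so v_1 = 10^{−1} = 10 (mod 11).
  i = 2 (α = 10): (10−8)(10−3)(10−5)(10−1) = 2·7·5·9 = 630 ≡ 3, so v_2 = 3^{−1} = 4 (mod 11).
  i = 3 (α = 3): (3−8)(3−10)(3−5)(3−1) = (−5)·(−7)·(−2)·2 = −140 ≡ 3, so v_3 = 3^{−1} = 4 (mod 11).
  i = 4 (α = 5): (5−8)(5−10)(5−3)(5−1) = (−3)·(−5)·2·4 = 120 ≡ 10, so v_4 = 10^{−1} = 10 (mod 11).
  i = 5 (α = 1): (1−8)(1−10)(1−3)(1−5) = (−7)·(−9)·(−2)·(−4) = 504 ≡ 9, so v_5 = 9^{−1} = 5 (mod 11).
  v = [10, 4, 4, 10, 5].
Step 2: syndromes of r = [6, 0, 10, 4, 9] (all sums mod 11).
  S_0 = Σ v_i r_i = 10·6 + 4·0 + 4·10 + 10·4 + 5·9 = 185 ≡ 9.
  S_1 = Σ v_i α_i r_i = 10·8·6 + 4·10·0 + 4·3·10 + 10·5·4 + 5·1·9 = 845 ≡ 9.
  α_i^2 mod 11 = [9, 1, 9, 3, 1].
  S_2 = Σ v_i α_i^2 r_i = 10·9·6 + 4·1·0 + 4·9·10 + 10·3·4 + 5·1·9 = 1065 ≡ 9.
  S = (9, 9, 9) ≠ 0, so r is not a codeword (an error is present).
Step 3: locate the error. For a single error e at position i, S_ℓ = v_i·e·α_i^ℓ, so α_err = S_1/S_0.
  S_0^{−1} = 9^{−1} = 5 (mod 11), so α_err = 9·5 = 45 ≡ 1 = α_5. Error position i = 5.
  Consistency check: S_2/S_1 = 9·5 = 45 ≡ 1 = α_err ✓ (single-error assumption holds).
Step 4: error magnitude e = S_0/v_5 = S_0·∏_{j≠5}(α_5 − α_j) = 9·9 = 81 ≡ 4 (mod 11).
Step 5: correct position 5: c_5 = r_5 − e = 9 − 4 ≡ 5 (mod 11). Hence c = [6, 0, 10, 4, 5].
  Check: interpolating c through the α_i gives m(x) = 8 + 8·x (degree < 2) with m(α_i) = c_i for every i, so c is indeed a codeword.


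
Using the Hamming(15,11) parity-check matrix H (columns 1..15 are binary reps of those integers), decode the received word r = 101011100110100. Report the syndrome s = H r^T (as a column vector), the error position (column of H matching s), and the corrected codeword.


s = (1, 0, 1, 0)^T, error position = 10, corrected codeword c = 101011100010100

Compute s = H r^T mod 2 one row at a time:
  s_1 = 0 + 0 + 1 + 1 + 0 + 1 + 0 + 0 = 3 ≡ 1 (mod 2).
  s_2 = 0 + 1 + 1 + 1 + 0 + 1 + 0 + 0 = 4 ≡ 0 (mod 2).
  s_3 = 0 + 1 + 1 + 1 + 1 + 1 + 0 + 0 = 5 ≡ 1 (mod 2).
  s_4 = 1 + 1 + 1 + 1 + 0 + 1 + 1 + 0 = 6 ≡ 0 (mod 2).
s = (1, 0, 1, 0)^T — this equals column 10 of H (binary 1010), so error is at position 10.
Correct: flip bit 10 of r = 101011100110100 to get c = 101011100010100.


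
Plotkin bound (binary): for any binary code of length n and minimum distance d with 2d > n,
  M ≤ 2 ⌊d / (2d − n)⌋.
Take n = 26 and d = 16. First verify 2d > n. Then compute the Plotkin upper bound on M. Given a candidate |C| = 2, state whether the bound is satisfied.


Plotkin bound M ≤ 4; given |C| = 2 ≤ bound (satisfied).

Check applicability: 2d = 32, n = 26.
2d − n = 6 > 0, so Plotkin applies.
Compute d/(2d−n) = 16/6 ≈ 2.6667.
⌊d/(2d−n)⌋ = 2.
Plotkin bound: M ≤ 2·2 = 4.
Given |C| = 2, check: satisfied.
This |C| is below the Plotkin bound.


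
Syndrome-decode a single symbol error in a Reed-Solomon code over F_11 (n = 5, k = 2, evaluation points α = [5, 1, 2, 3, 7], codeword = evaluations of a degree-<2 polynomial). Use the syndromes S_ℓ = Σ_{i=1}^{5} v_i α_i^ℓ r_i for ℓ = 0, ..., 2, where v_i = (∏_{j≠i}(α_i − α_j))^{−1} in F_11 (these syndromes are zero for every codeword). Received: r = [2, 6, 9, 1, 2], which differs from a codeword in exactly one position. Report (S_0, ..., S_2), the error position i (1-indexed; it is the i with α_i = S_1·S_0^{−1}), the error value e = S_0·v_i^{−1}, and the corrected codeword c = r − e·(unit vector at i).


S = (4, 9, 1), error at position 1, error magnitude e = 6, c = [7, 6, 9, 1, 2].

Step 1: column multipliers v_i = (∏_{j≠i}(α_i − α_j))^{−1} mod 11.
  i = 1 (α = 5): (5−1)(5−2)(5−3)(5−7) = 4·3·2·(−2) = −48 ≡ 7, so v_1 = 7^{−1} = 8 (mod 11).
  i = 2 (α = 1): (1−5)(1−2)(1−3)(1−7) = (−4)·(−1)·(−2)·(−6) = 48 ≡ 4, so v_2 = 4^{−1} = 3 (mod 11).
  i = 3 (α = 2): (2−5)(2−1)(2−3)(2−7) = (−3)·1·(−1)·(−5) = −15 ≡ 7, so v_3 = 7^{−1} = 8 (mod 11).
  i = 4 (α = 3): (3−5)(3−1)(3−2)(3−7) = (−2)·2·1·(−4) = 16 ≡ 5, so v_4 = 5^{−1} = 9 (mod 11).
  i = 5 (α = 7): (7−5)(7−1)(7−2)(7−3) = 2·6·5·4 = 240 ≡ 9, so v_5 = 9^{−1} = 5 (mod 11).
  v = [8, 3, 8, 9, 5].
Step 2: syndromes of r = [2, 6, 9, 1, 2] (all sums mod 11).
  S_0 = Σ v_i r_i = 8·2 + 3·6 + 8·9 + 9·1 + 5·2 = 125 ≡ 4.
  S_1 = Σ v_i α_i r_i = 8·5·2 + 3·1·6 + 8·2·9 + 9·3·1 + 5·7·2 = 339 ≡ 9.
  α_i^2 mod 11 = [3, 1, 4, 9, 5].
  S_2 = Σ v_i α_i^2 r_i = 8·3·2 + 3·1·6 + 8·4·9 + 9·9·1 + 5·5·2 = 485 ≡ 1.
  S = (4, 9, 1) ≠ 0, so r is not a codeword (an error is present).
Step 3: locate the error. For a single error e at position i, S_ℓ = v_i·e·α_i^ℓ, so α_err = S_1/S_0.
  S_0^{−1} = 4^{−1} = 3 (mod 11), so α_err = 9·3 = 27 ≡ 5 = α_1. Error position i = 1.
  Consistency check: S_2/S_1 = 1·5 = 5 ≡ 5 = α_err ✓ (single-error assumption holds).
Step 4: error magnitude e = S_0/v_1 = S_0·∏_{j≠1}(α_1 − α_j) = 4·7 = 28 ≡ 6 (mod 11).
Step 5: correct position 1: c_1 = r_1 − e = 2 − 6 ≡ 7 (mod 11). Hence c = [7, 6, 9, 1, 2].
  Check: interpolating c through the α_i gives m(x) = 3 + 3·x (degree < 2) with m(α_i) = c_i for every i, so c is indeed a codeword.


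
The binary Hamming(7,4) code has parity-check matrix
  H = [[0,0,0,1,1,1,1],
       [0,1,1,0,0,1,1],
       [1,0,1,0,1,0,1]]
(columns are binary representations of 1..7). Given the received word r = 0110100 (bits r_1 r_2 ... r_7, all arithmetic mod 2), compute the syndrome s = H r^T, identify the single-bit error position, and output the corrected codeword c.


s = (1, 0, 0)^T, error position = 4, corrected codeword c = 0111100

Compute s = H r^T mod 2 one row at a time:
  s_1 = 0 + 1 + 0 + 0 = 1 ≡ 1 (mod 2).
  s_2 = 1 + 1 + 0 + 0 = 2 ≡ 0 (mod 2).
  s_3 = 0 + 1 + 1 + 0 = 2 ≡ 0 (mod 2).
s = (1, 0, 0)^T — this equals column 4 of H (binary 100), so error is at position 4.
Correct: flip bit 4 of r = 0110100 to get c = 0111100.


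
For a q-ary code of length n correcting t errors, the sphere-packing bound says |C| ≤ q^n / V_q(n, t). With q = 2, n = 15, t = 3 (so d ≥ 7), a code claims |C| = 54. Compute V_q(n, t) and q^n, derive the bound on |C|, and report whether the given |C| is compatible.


V_q(n, t) = 576, q^n = 32768, Hamming bound = 56, |C| = 54 ≤ bound (satisfied).

Step 1: Compute V_q(n, t) = Σ_{j=0}^3 C(n, j) (q−1)^j.
  j = 0: C(15,0)·(1)^0 = 1·1 = 1.
  j = 1: C(15,1)·(1)^1 = 15·1 = 15.
  j = 2: C(15,2)·(1)^2 = 105·1 = 105.
  j = 3: C(15,3)·(1)^3 = 455·1 = 455.
  V_q(n, t) = 1 + 15 + 105 + 455 = 576.
Step 2: q^n = 2^15 = 32768.
Step 3: Hamming bound ⌊q^n / V_q(n,t)⌋ = ⌊32768/576⌋ = 56.
Step 4: Compare |C| = 54 to 56: satisfied.
The claimed |C| lies below the Hamming bound.


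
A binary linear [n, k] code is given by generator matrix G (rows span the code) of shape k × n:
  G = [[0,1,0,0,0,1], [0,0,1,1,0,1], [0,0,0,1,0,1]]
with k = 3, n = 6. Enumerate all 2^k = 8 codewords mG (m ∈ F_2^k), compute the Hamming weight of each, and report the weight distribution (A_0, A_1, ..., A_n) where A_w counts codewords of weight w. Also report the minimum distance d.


Weight distribution: A_0 = 1, A_1 = 1, A_2 = 3, A_3 = 3. Minimum distance d = 1.

Enumerate all 2^3 = 8 messages m ∈ F_2^3.
For each, compute codeword c = mG in F_2^6, then tally its weight.
  m = 000 → c = 000000, weight = 0.
  m = 100 → c = 010001, weight = 2.
  m = 010 → c = 001101, weight = 3.
  m = 110 → c = 011100, weight = 3.
  m = 001 → c = 000101, weight = 2.
  m = 101 → c = 010100, weight = 2.
  m = 011 → c = 001000, weight = 1.
  m = 111 → c = 011001, weight = 3.
Tally weights:
  weight 0: 1 codewords.
  weight 1: 1 codewords.
  weight 2: 3 codewords.
  weight 3: 3 codewords.
Minimum distance d = smallest w > 0 with A_w > 0 = 1.
Sanity: Σ A_w = 8 = 2^3 = 8 ✓.


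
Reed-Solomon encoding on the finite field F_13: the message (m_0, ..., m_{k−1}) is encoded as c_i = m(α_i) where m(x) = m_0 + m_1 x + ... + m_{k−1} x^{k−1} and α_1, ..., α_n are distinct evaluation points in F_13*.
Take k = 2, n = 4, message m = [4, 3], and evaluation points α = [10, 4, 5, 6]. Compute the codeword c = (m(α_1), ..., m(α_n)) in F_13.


c = [8, 3, 6, 9]

Message polynomial: m(x) = 4 + 3·x (mod 13).
For each evaluation point α_i, compute m(α_i) mod 13:
  α_1 = 10: Horner steps 3 → 8, so m(10) = 8.
  α_2 = 4: Horner steps 3 → 3, so m(4) = 3.
  α_3 = 5: Horner steps 3 → 6, so m(5) = 6.
  α_4 = 6: Horner steps 3 → 9, so m(6) = 9.
Codeword c = [8, 3, 6, 9] ∈ F_13^4.


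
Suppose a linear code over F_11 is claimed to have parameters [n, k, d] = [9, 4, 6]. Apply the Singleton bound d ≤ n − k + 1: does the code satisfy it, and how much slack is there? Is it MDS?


Singleton RHS = n − k + 1 = 6, slack = 0, bound satisfied, MDS.

Singleton bound: d ≤ n − k + 1.
Here n = 9, k = 4, so n − k + 1 = 6.
Given d = 6, check d ≤ 6: YES.
Slack = (n − k + 1) − d = 0.
The code is MDS (slack = 0).
Description: the claimed parameters are [9, 4, 6]_11; such a code would be MDS (meets Singleton bound).


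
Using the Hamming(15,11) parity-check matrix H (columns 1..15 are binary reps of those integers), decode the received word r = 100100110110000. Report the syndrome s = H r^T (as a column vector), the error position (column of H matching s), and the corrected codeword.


s = (1, 0, 1, 1)^T, error position = 11, corrected codeword c = 100100110100000

Compute s = H r^T mod 2 one row at a time:
  s_1 = 1 + 0 + 1 + 1 + 0 + 0 + 0 + 0 = 3 ≡ 1 (mod 2).
  s_2 = 1 + 0 + 0 + 1 + 0 + 0 + 0 + 0 = 2 ≡ 0 (mod 2).
  s_3 = 0 + 0 + 0 + 1 + 1 + 1 + 0 + 0 = 3 ≡ 1 (mod 2).
  s_4 = 1 + 0 + 0 + 1 + 0 + 1 + 0 + 0 = 3 ≡ 1 (mod 2).
s = (1, 0, 1, 1)^T — this equals column 11 of H (binary 1011), so error is at position 11.
Correct: flip bit 11 of r = 100100110110000 to get c = 100100110100000.


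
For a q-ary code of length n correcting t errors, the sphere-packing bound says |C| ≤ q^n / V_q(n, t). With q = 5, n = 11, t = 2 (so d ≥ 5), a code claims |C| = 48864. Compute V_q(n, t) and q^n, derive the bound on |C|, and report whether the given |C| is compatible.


V_q(n, t) = 925, q^n = 48828125, Hamming bound = 52787, |C| = 48864 ≤ bound (satisfied).

Step 1: Compute V_q(n, t) = Σ_{j=0}^2 C(n, j) (q−1)^j.
  j = 0: C(11,0)·(4)^0 = 1·1 = 1.
  j = 1: C(11,1)·(4)^1 = 11·4 = 44.
  j = 2: C(11,2)·(4)^2 = 55·16 = 880.
  V_q(n, t) = 1 + 44 + 880 = 925.
Step 2: q^n = 5^11 = 48828125.
Step 3: Hamming bound ⌊q^n / V_q(n,t)⌋ = ⌊48828125/925⌋ = 52787.
Step 4: Compare |C| = 48864 to 52787: satisfied.
The claimed |C| lies below the Hamming bound.


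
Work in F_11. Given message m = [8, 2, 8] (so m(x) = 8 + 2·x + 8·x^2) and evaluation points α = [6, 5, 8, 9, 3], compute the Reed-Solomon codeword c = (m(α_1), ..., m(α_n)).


c = [0, 9, 8, 3, 9]

Message polynomial: m(x) = 8 + 2·x + 8·x^2 (mod 11).
For each evaluation point α_i, compute m(α_i) mod 11:
  α_1 = 6: Horner steps 8 → 6 → 0, so m(6) = 0.
  α_2 = 5: Horner steps 8 → 9 → 9, so m(5) = 9.
  α_3 = 8: Horner steps 8 → 0 → 8, so m(8) = 8.
  α_4 = 9: Horner steps 8 → 8 → 3, so m(9) = 3.
  α_5 = 3: Horner steps 8 → 4 → 9, so m(3) = 9.
Codeword c = [0, 9, 8, 3, 9] ∈ F_11^5.


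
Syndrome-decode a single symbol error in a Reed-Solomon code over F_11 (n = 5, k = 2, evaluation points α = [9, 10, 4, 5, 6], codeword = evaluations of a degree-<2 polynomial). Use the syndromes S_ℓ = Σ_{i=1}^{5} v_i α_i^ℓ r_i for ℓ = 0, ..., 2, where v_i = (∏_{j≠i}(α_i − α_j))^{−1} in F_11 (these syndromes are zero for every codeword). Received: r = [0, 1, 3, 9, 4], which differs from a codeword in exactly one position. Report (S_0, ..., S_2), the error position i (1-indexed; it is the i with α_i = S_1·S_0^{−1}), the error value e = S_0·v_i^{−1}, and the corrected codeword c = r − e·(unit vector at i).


S = (5, 6, 5), error at position 2, error magnitude e = 6, c = [0, 6, 3, 9, 4].

Step 1: column multipliers v_i = (∏_{j≠i}(α_i − α_j))^{−1} mod 11.
  i = 1 (α = 9): (9−10)(9−4)(9−5)(9−6) = (−1)·5·4·3 = −60 ≡ 6, so v_1 = 6^{−1} = 2 (mod 11).
  i = 2 (α = 10): (10−9)(10−4)(10−5)(10−6) = 1·6·5·4 = 120 ≡ 10, so v_2 = 10^{−1} = 10 (mod 11).
  i = 3 (α = 4): (4−9)(4−10)(4−5)(4−6) = (−5)·(−6)·(−1)·(−2) = 60 ≡ 5, so v_3 = 5^{−1} = 9 (mod 11).
  i = 4 (α = 5): (5−9)(5−10)(5−4)(5−6) = (−4)·(−5)·1·(−1) = −20 ≡ 2, so v_4 = 2^{−1} = 6 (mod 11).
  i = 5 (α = 6): (6−9)(6−10)(6−4)(6−5) = (−3)·(−4)·2·1 = 24 ≡ 2, so v_5 = 2^{−1} = 6 (mod 11).
  v = [2, 10, 9, 6, 6].
Step 2: syndromes of r = [0, 1, 3, 9, 4] (all sums mod 11).
  S_0 = Σ v_i r_i = 2·0 + 10·1 + 9·3 + 6·9 + 6·4 = 115 ≡ 5.
  S_1 = Σ v_i α_i r_i = 2·9·0 + 10·10·1 + 9·4·3 + 6·5·9 + 6·6·4 = 622 ≡ 6.
  α_i^2 mod 11 = [4, 1, 5, 3, 3].
  S_2 = Σ v_i α_i^2 r_i = 2·4·0 + 10·1·1 + 9·5·3 + 6·3·9 + 6·3·4 = 379 ≡ 5.
  S = (5, 6, 5) ≠ 0, so r is not a codeword (an error is present).
Step 3: locate the error. For a single error e at position i, S_ℓ = v_i·e·α_i^ℓ, so α_err = S_1/S_0.
  S_0^{−1} = 5^{−1} = 9 (mod 11), so α_err = 6·9 = 54 ≡ 10 = α_2. Error position i = 2.
  Consistency check: S_2/S_1 = 5·2 = 10 ≡ 10 = α_err ✓ (single-error assumption holds).
Step 4: error magnitude e = S_0/v_2 = S_0·∏_{j≠2}(α_2 − α_j) = 5·10 = 50 ≡ 6 (mod 11).
Step 5: correct position 2: c_2 = r_2 − e = 1 − 6 ≡ 6 (mod 11). Hence c = [0, 6, 3, 9, 4].
  Check: interpolating c through the α_i gives m(x) = 1 + 6·x (degree < 2) with m(α_i) = c_i for every i, so c is indeed a codeword.


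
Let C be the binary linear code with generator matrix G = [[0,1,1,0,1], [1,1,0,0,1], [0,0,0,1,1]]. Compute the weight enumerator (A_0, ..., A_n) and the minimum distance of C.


Weight distribution: A_0 = 1, A_2 = 2, A_3 = 4, A_4 = 1. Minimum distance d = 2.

Enumerate all 2^3 = 8 messages m ∈ F_2^3.
For each, compute codeword c = mG in F_2^5, then tally its weight.
  m = 000 → c = 00000, weight = 0.
  m = 100 → c = 01101, weight = 3.
  m = 010 → c = 11001, weight = 3.
  m = 110 → c = 10100, weight = 2.
  m = 001 → c = 00011, weight = 2.
  m = 101 → c = 01110, weight = 3.
  m = 011 → c = 11010, weight = 3.
  m = 111 → c = 10111, weight = 4.
Tally weights:
  weight 0: 1 codewords.
  weight 2: 2 codewords.
  weight 3: 4 codewords.
  weight 4: 1 codewords.
Minimum distance d = smallest w > 0 with A_w > 0 = 2.
Sanity: Σ A_w = 8 = 2^3 = 8 ✓.


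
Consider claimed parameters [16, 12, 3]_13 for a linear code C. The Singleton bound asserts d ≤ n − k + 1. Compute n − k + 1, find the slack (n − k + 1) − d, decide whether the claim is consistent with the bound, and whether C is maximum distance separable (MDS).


Singleton RHS = n − k + 1 = 5, slack = 2, bound satisfied, not MDS.

Singleton bound: d ≤ n − k + 1.
Here n = 16, k = 12, so n − k + 1 = 5.
Given d = 3, check d ≤ 5: YES.
Slack = (n − k + 1) − d = 2.
The code is NOT MDS (slack = 2 > 0).
Description: the claimed parameters are [16, 12, 3]_13; such a code would be non-MDS.


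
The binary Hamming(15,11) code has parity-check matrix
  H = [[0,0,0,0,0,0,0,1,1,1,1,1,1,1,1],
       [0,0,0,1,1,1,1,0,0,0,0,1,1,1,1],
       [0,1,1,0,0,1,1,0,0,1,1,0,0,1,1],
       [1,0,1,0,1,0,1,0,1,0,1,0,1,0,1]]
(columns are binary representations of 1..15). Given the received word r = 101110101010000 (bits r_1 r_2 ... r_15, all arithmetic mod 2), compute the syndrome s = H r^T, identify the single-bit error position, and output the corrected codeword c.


s = (0, 1, 1, 0)^T, error position = 6, corrected codeword c = 101111101010000

Compute s = H r^T mod 2 one row at a time:
  s_1 = 0 + 1 + 0 + 1 + 0 + 0 + 0 + 0 = 2 ≡ 0 (mod 2).
  s_2 = 1 + 1 + 0 + 1 + 0 + 0 + 0 + 0 = 3 ≡ 1 (mod 2).
  s_3 = 0 + 1 + 0 + 1 + 0 + 1 + 0 + 0 = 3 ≡ 1 (mod 2).
  s_4 = 1 + 1 + 1 + 1 + 1 + 1 + 0 + 0 = 6 ≡ 0 (mod 2).
s = (0, 1, 1, 0)^T — this equals column 6 of H (binary 0110), so error is at position 6.
Correct: flip bit 6 of r = 101110101010000 to get c = 101111101010000.


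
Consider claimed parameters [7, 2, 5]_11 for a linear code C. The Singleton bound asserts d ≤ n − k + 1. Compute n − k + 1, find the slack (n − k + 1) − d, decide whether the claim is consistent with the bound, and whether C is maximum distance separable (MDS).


Singleton RHS = n − k + 1 = 6, slack = 1, bound satisfied, not MDS.

Singleton bound: d ≤ n − k + 1.
Here n = 7, k = 2, so n − k + 1 = 6.
Given d = 5, check d ≤ 6: YES.
Slack = (n − k + 1) − d = 1.
The code is NOT MDS (slack = 1 > 0).
Description: the claimed parameters are [7, 2, 5]_11; such a code would be non-MDS.


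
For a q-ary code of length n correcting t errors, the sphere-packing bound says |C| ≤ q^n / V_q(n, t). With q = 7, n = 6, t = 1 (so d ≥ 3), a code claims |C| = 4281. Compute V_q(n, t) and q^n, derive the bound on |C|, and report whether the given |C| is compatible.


V_q(n, t) = 37, q^n = 117649, Hamming bound = 3179, |C| = 4281 > bound (violated).

Step 1: Compute V_q(n, t) = Σ_{j=0}^1 C(n, j) (q−1)^j.
  j = 0: C(6,0)·(6)^0 = 1·1 = 1.
  j = 1: C(6,1)·(6)^1 = 6·6 = 36.
  V_q(n, t) = 1 + 36 = 37.
Step 2: q^n = 7^6 = 117649.
Step 3: Hamming bound ⌊q^n / V_q(n,t)⌋ = ⌊117649/37⌋ = 3179.
Step 4: Compare |C| = 4281 to 3179: violated.
The claimed |C| lies above the Hamming bound, so no 7-ary code of length 6 with d ≥ 3 can have 4281 codewords.


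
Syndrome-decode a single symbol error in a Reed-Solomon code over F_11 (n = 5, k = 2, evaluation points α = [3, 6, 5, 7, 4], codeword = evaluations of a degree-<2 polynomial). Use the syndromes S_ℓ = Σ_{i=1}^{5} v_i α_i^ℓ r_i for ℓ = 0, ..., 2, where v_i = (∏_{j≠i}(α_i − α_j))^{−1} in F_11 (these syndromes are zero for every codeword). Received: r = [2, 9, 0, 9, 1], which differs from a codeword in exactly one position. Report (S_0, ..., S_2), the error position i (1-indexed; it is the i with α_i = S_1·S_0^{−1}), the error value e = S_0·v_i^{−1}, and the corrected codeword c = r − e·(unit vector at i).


S = (2, 1, 6), error at position 2, error magnitude e = 10, c = [2, 10, 0, 9, 1].

Step 1: column multipliers v_i = (∏_{j≠i}(α_i − α_j))^{−1} mod 11.
  i = 1 (α = 3): (3−6)(3−5)(3−7)(3−4) = (−3)·(−2)·(−4)·(−1) = 24 ≡ 2, so v_1 = 2^{−1} = 6 (mod 11).
  i = 2 (α = 6): (6−3)(6−5)(6−7)(6−4) = 3·1·(−1)·2 = −6 ≡ 5, so v_2 = 5^{−1} = 9 (mod 11).
  i = 3 (α = 5): (5−3)(5−6)(5−7)(5−4) = 2·(−1)·(−2)·1 = 4 ≡ 4, so v_3 = 4^{−1} = 3 (mod 11).
  i = 4 (α = 7): (7−3)(7−6)(7−5)(7−4) = 4·1·2·3 = 24 ≡ 2, so v_4 = 2^{−1} = 6 (mod 11).
  i = 5 (α = 4): (4−3)(4−6)(4−5)(4−7) = 1·(−2)·(−1)·(−3) = −6 ≡ 5, so v_5 = 5^{−1} = 9 (mod 11).
  v = [6, 9, 3, 6, 9].
Step 2: syndromes of r = [2, 9, 0, 9, 1] (all sums mod 11).
  S_0 = Σ v_i r_i = 6·2 + 9·9 + 3·0 + 6·9 + 9·1 = 156 ≡ 2.
  S_1 = Σ v_i α_i r_i = 6·3·2 + 9·6·9 + 3·5·0 + 6·7·9 + 9·4·1 = 936 ≡ 1.
  α_i^2 mod 11 = [9, 3, 3, 5, 5].
  S_2 = Σ v_i α_i^2 r_i = 6·9·2 + 9·3·9 + 3·3·0 + 6·5·9 + 9·5·1 = 666 ≡ 6.
  S = (2, 1, 6) ≠ 0, so r is not a codeword (an error is present).
Step 3: locate the error. For a single error e at position i, S_ℓ = v_i·e·α_i^ℓ, so α_err = S_1/S_0.
  S_0^{−1} = 2^{−1} = 6 (mod 11), so α_err = 1·6 = 6 ≡ 6 = α_2. Error position i = 2.
  Consistency check: S_2/S_1 = 6·1 = 6 ≡ 6 = α_err ✓ (single-error assumption holds).
Step 4: error magnitude e = S_0/v_2 = S_0·∏_{j≠2}(α_2 − α_j) = 2·5 = 10 ≡ 10 (mod 11).
Step 5: correct position 2: c_2 = r_2 − e = 9 − 10 ≡ 10 (mod 11). Hence c = [2, 10, 0, 9, 1].
  Check: interpolating c through the α_i gives m(x) = 5 + 10·x (degree < 2) with m(α_i) = c_i for every i, so c is indeed a codeword.


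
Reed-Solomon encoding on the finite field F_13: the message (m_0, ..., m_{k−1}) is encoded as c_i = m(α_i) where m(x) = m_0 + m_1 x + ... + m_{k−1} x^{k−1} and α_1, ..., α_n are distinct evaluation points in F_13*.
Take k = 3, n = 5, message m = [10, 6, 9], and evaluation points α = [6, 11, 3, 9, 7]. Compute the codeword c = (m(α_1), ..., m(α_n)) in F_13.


c = [6, 8, 5, 0, 12]

Message polynomial: m(x) = 10 + 6·x + 9·x^2 (mod 13).
For each evaluation point α_i, compute m(α_i) mod 13:
  α_1 = 6: Horner steps 9 → 8 → 6, so m(6) = 6.
  α_2 = 11: Horner steps 9 → 1 → 8, so m(11) = 8.
  α_3 = 3: Horner steps 9 → 7 → 5, so m(3) = 5.
  α_4 = 9: Horner steps 9 → 9 → 0, so m(9) = 0.
  α_5 = 7: Horner steps 9 → 4 → 12, so m(7) = 12.
Codeword c = [6, 8, 5, 0, 12] ∈ F_13^5.


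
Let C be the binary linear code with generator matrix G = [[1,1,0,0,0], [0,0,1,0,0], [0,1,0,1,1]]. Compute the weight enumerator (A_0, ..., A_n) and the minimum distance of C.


Weight distribution: A_0 = 1, A_1 = 1, A_2 = 1, A_3 = 3, A_4 = 2. Minimum distance d = 1.

Enumerate all 2^3 = 8 messages m ∈ F_2^3.
For each, compute codeword c = mG in F_2^5, then tally its weight.
  m = 000 → c = 00000, weight = 0.
  m = 100 → c = 11000, weight = 2.
  m = 010 → c = 00100, weight = 1.
  m = 110 → c = 11100, weight = 3.
  m = 001 → c = 01011, weight = 3.
  m = 101 → c = 10011, weight = 3.
  m = 011 → c = 01111, weight = 4.
  m = 111 → c = 10111, weight = 4.
Tally weights:
  weight 0: 1 codewords.
  weight 1: 1 codewords.
  weight 2: 1 codewords.
  weight 3: 3 codewords.
  weight 4: 2 codewords.
Minimum distance d = smallest w > 0 with A_w > 0 = 1.
Sanity: Σ A_w = 8 = 2^3 = 8 ✓.


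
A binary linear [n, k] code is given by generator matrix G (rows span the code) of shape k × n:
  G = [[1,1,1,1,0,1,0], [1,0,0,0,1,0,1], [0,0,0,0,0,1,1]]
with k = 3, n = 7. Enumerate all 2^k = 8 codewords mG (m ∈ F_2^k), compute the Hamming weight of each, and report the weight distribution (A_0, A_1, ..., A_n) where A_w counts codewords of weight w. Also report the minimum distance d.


Weight distribution: A_0 = 1, A_2 = 1, A_3 = 2, A_4 = 1, A_5 = 2, A_6 = 1. Minimum distance d = 2.

Enumerate all 2^3 = 8 messages m ∈ F_2^3.
For each, compute codeword c = mG in F_2^7, then tally its weight.
  m = 000 → c = 0000000, weight = 0.
  m = 100 → c = 1111010, weight = 5.
  m = 010 → c = 1000101, weight = 3.
  m = 110 → c = 0111111, weight = 6.
  m = 001 → c = 0000011, weight = 2.
  m = 101 → c = 1111001, weight = 5.
  m = 011 → c = 1000110, weight = 3.
  m = 111 → c = 0111100, weight = 4.
Tally weights:
  weight 0: 1 codewords.
  weight 2: 1 codewords.
  weight 3: 2 codewords.
  weight 4: 1 codewords.
  weight 5: 2 codewords.
  weight 6: 1 codewords.
Minimum distance d = smallest w > 0 with A_w > 0 = 2.
Sanity: Σ A_w = 8 = 2^3 = 8 ✓.


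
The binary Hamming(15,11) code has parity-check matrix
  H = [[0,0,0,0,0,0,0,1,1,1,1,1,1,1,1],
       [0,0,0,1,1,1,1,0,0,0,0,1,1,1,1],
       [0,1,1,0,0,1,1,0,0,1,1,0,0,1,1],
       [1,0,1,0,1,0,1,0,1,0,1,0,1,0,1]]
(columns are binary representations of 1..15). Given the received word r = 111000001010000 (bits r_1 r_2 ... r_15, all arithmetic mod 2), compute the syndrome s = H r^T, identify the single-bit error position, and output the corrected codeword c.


s = (0, 0, 1, 0)^T, error position = 2, corrected codeword c = 101000001010000

Compute s = H r^T mod 2 one row at a time:
  s_1 = 0 + 1 + 0 + 1 + 0 + 0 + 0 + 0 = 2 ≡ 0 (mod 2).
  s_2 = 0 + 0 + 0 + 0 + 0 + 0 + 0 + 0 = 0 ≡ 0 (mod 2).
  s_3 = 1 + 1 + 0 + 0 + 0 + 1 + 0 + 0 = 3 ≡ 1 (mod 2).
  s_4 = 1 + 1 + 0 + 0 + 1 + 1 + 0 + 0 = 4 ≡ 0 (mod 2).
s = (0, 0, 1, 0)^T — this equals column 2 of H (binary 0010), so error is at position 2.
Correct: flip bit 2 of r = 111000001010000 to get c = 101000001010000.


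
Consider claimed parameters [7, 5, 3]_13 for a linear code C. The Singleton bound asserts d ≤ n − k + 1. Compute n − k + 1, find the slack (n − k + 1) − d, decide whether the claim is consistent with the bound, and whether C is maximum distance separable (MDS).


Singleton RHS = n − k + 1 = 3, slack = 0, bound satisfied, MDS.

Singleton bound: d ≤ n − k + 1.
Here n = 7, k = 5, so n − k + 1 = 3.
Given d = 3, check d ≤ 3: YES.
Slack = (n − k + 1) − d = 0.
The code is MDS (slack = 0).
Description: the claimed parameters are [7, 5, 3]_13; such a code would be MDS (meets Singleton bound).


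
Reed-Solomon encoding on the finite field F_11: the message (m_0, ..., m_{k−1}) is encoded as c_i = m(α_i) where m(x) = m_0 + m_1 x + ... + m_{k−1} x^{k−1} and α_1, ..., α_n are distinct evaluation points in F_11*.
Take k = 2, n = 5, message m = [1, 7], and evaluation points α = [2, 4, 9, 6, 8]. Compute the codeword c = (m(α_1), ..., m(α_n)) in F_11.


c = [4, 7, 9, 10, 2]

Message polynomial: m(x) = 1 + 7·x (mod 11).
For each evaluation point α_i, compute m(α_i) mod 11:
  α_1 = 2: Horner steps 7 → 4, so m(2) = 4.
  α_2 = 4: Horner steps 7 → 7, so m(4) = 7.
  α_3 = 9: Horner steps 7 → 9, so m(9) = 9.
  α_4 = 6: Horner steps 7 → 10, so m(6) = 10.
  α_5 = 8: Horner steps 7 → 2, so m(8) = 2.
Codeword c = [4, 7, 9, 10, 2] ∈ F_11^5.


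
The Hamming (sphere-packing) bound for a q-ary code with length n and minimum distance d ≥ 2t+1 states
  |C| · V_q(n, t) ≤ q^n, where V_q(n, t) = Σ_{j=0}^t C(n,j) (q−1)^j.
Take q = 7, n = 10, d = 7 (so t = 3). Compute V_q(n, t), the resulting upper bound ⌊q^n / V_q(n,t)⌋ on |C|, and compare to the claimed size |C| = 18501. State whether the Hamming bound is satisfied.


V_q(n, t) = 27601, q^n = 282475249, Hamming bound = 10234, |C| = 18501 > bound (violated).

Step 1: Compute V_q(n, t) = Σ_{j=0}^3 C(n, j) (q−1)^j.
  j = 0: C(10,0)·(6)^0 = 1·1 = 1.
  j = 1: C(10,1)·(6)^1 = 10·6 = 60.
  j = 2: C(10,2)·(6)^2 = 45·36 = 1620.
  j = 3: C(10,3)·(6)^3 = 120·216 = 25920.
  V_q(n, t) = 1 + 60 + 1620 + 25920 = 27601.
Step 2: q^n = 7^10 = 282475249.
Step 3: Hamming bound ⌊q^n / V_q(n,t)⌋ = ⌊282475249/27601⌋ = 10234.
Step 4: Compare |C| = 18501 to 10234: violated.
The claimed |C| lies above the Hamming bound, so no 7-ary code of length 10 with d ≥ 7 can have 18501 codewords.


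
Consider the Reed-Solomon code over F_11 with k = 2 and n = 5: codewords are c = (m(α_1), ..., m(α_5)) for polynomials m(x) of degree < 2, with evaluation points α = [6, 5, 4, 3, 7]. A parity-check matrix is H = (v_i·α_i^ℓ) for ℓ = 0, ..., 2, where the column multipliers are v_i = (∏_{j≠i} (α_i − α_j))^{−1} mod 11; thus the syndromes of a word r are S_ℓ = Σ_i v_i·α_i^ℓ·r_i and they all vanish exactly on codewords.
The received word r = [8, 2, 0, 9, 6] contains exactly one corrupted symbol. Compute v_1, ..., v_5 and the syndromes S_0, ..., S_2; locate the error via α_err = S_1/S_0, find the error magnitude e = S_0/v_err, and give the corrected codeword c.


S = (3, 7, 9), error at position 1, error magnitude e = 4, c = [4, 2, 0, 9, 6].

Step 1: column multipliers v_i = (∏_{j≠i}(α_i − α_j))^{−1} mod 11.
  i = 1 (α = 6): (6−5)(6−4)(6−3)(6−7) = 1·2·3·(−1) = −6 ≡ 5, so v_1 = 5^{−1} = 9 (mod 11).
  i = 2 (α = 5): (5−6)(5−4)(5−3)(5−7) = (−1)·1·2·(−2) = 4 ≡ 4, so v_2 = 4^{−1} = 3 (mod 11).
  i = 3 (α = 4): (4−6)(4−5)(4−3)(4−7) = (−2)·(−1)·1·(−3) = −6 ≡ 5, so v_3 = 5^{−1} = 9 (mod 11).
  i = 4 (α = 3): (3−6)(3−5)(3−4)(3−7) = (−3)·(−2)·(−1)·(−4) = 24 ≡ 2, so v_4 = 2^{−1} = 6 (mod 11).
  i = 5 (α = 7): (7−6)(7−5)(7−4)(7−3) = 1·2·3·4 = 24 ≡ 2, so v_5 = 2^{−1} = 6 (mod 11).
  v = [9, 3, 9, 6, 6].
Step 2: syndromes of r = [8, 2, 0, 9, 6] (all sums mod 11).
  S_0 = Σ v_i r_i = 9·8 + 3·2 + 9·0 + 6·9 + 6·6 = 168 ≡ 3.
  S_1 = Σ v_i α_i r_i = 9·6·8 + 3·5·2 + 9·4·0 + 6·3·9 + 6·7·6 = 876 ≡ 7.
  α_i^2 mod 11 = [3, 3, 5, 9, 5].
  S_2 = Σ v_i α_i^2 r_i = 9·3·8 + 3·3·2 + 9·5·0 + 6·9·9 + 6·5·6 = 900 ≡ 9.
  S = (3, 7, 9) ≠ 0, so r is not a codeword (an error is present).
Step 3: locate the error. For a single error e at position i, S_ℓ = v_i·e·α_i^ℓ, so α_err = S_1/S_0.
  S_0^{−1} = 3^{−1} = 4 (mod 11), so α_err = 7·4 = 28 ≡ 6 = α_1. Error position i = 1.
  Consistency check: S_2/S_1 = 9·8 = 72 ≡ 6 = α_err ✓ (single-error assumption holds).
Step 4: error magnitude e = S_0/v_1 = S_0·∏_{j≠1}(α_1 − α_j) = 3·5 = 15 ≡ 4 (mod 11).
Step 5: correct position 1: c_1 = r_1 − e = 8 − 4 ≡ 4 (mod 11). Hence c = [4, 2, 0, 9, 6].
  Check: interpolating c through the α_i gives m(x) = 3 + 2·x (degree < 2) with m(α_i) = c_i for every i, so c is indeed a codeword.


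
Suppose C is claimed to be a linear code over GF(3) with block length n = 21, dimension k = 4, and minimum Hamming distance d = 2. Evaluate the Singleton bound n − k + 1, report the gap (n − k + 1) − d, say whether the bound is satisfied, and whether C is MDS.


Singleton RHS = n − k + 1 = 18, slack = 16, bound satisfied, not MDS.

Singleton bound: d ≤ n − k + 1.
Here n = 21, k = 4, so n − k + 1 = 18.
Given d = 2, check d ≤ 18: YES.
Slack = (n − k + 1) − d = 16.
The code is NOT MDS (slack = 16 > 0).
Description: the claimed parameters are [21, 4, 2]_3; such a code would be non-MDS.
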